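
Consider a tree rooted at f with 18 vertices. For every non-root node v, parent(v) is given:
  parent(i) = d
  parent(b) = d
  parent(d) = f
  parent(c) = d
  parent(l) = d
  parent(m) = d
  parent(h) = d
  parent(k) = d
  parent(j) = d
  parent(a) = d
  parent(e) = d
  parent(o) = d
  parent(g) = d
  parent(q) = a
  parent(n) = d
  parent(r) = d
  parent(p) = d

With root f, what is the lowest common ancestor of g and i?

d

g's ancestor chain is g, d, f and i's is i, d, f; they first meet at d.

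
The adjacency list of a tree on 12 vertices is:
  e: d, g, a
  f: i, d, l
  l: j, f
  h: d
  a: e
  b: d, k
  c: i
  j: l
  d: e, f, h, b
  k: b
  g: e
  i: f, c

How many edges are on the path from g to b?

Walking from g: g - e - d - b. Length 3.

3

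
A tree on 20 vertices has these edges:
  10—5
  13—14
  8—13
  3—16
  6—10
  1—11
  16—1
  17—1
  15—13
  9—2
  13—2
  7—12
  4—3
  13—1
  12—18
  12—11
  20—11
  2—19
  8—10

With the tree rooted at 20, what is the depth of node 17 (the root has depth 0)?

3

Climbing from 17 to the root: 17–1–11–20. That's 3 steps.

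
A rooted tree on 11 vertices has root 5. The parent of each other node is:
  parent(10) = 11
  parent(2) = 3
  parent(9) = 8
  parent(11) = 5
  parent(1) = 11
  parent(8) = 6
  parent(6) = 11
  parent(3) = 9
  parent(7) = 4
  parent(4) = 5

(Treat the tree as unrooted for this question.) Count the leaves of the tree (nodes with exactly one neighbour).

The leaves are 1, 2, 7, 10.
That is 4 leaves.

4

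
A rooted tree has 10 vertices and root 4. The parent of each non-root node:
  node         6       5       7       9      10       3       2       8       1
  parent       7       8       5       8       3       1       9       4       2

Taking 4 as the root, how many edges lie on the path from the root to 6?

4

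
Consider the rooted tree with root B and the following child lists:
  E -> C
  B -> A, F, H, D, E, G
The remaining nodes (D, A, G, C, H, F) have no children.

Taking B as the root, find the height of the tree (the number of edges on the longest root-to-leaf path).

2

A deepest node is C, reached by B – E – C.
That path has 2 edges, so the height is 2.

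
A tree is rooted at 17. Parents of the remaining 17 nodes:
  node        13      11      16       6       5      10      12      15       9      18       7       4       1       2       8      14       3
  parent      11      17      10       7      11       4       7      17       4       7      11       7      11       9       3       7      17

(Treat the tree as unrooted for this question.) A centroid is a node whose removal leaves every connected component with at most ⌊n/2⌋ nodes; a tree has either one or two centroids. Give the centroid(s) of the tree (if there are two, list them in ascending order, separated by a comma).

Delete 7: the remaining components have sizes 8, 5, 1, 1, 1, 1. Max 8 ≤ 9, so 7 is a centroid.
No neighbour of 7 does as well, so 7 is the unique centroid.

7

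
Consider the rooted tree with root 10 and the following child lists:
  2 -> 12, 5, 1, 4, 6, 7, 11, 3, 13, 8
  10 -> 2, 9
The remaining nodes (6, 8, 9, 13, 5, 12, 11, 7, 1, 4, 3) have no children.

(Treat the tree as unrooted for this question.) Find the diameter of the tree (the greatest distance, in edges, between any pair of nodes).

BFS from 9 reaches 5 last, at distance 3; BFS from 5 confirms no node is farther.
Path: 9–10–2–5.

3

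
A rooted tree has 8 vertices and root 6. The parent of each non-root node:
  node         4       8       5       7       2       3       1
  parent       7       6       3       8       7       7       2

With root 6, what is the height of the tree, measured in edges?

4

The longest root-to-leaf path is 6 → 8 → 7 → 2 → 1 (4 edges).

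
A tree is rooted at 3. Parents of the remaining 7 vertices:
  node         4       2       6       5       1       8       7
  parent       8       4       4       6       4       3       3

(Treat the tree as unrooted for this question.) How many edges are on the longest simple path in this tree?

5

BFS from 7 reaches 5 last, at distance 5; BFS from 5 confirms no node is farther.
Path: 7-3-8-4-6-5.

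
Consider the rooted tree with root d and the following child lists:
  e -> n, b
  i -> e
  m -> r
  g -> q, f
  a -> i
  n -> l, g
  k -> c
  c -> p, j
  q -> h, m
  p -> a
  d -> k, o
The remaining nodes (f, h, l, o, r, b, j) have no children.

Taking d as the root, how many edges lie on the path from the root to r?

Climbing from r to the root: r–m–q–g–n–e–i–a–p–c–k–d. That's 11 steps.

11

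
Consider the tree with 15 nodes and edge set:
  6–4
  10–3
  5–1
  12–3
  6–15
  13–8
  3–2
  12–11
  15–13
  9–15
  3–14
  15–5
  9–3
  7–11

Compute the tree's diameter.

A longest path is 4 - 6 - 15 - 9 - 3 - 12 - 11 - 7, with 7 edges.

7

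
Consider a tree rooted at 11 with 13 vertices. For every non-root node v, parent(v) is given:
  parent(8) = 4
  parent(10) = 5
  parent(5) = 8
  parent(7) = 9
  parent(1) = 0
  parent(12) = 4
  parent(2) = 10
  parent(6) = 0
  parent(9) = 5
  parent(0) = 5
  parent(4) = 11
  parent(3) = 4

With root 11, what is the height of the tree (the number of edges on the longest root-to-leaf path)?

5

The longest root-to-leaf path is 11–4–8–5–9–7 (5 edges).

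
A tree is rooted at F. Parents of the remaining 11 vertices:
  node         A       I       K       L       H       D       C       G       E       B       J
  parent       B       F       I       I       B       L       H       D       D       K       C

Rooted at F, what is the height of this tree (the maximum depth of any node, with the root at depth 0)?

6

A deepest node is J, reached by F – I – K – B – H – C – J.
That path has 6 edges, so the height is 6.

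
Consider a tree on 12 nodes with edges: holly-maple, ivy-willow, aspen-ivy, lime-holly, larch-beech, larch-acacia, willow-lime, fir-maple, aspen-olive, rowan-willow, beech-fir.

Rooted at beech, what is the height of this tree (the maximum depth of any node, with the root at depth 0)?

The longest root-to-leaf path is beech–fir–maple–holly–lime–willow–ivy–aspen–olive (8 edges).

8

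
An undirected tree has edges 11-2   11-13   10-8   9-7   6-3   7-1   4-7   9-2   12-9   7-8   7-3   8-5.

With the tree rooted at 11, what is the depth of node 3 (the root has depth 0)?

4

Path from 11 to 3: 11 → 2 → 9 → 7 → 3, which has 4 edges.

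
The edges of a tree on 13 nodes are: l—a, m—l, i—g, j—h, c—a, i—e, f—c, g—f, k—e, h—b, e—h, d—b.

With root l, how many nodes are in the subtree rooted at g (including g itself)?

The subtree rooted at g contains: g, i, e, h, k, b, j, d — 8 nodes.

8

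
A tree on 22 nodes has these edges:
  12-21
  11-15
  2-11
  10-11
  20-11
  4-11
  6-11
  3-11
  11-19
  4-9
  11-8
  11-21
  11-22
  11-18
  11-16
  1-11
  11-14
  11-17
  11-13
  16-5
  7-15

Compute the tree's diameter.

Starting from 7, a farthest node is 9 at distance 4.
One longest path: 7–15–11–4–9.
So the diameter is 4.

4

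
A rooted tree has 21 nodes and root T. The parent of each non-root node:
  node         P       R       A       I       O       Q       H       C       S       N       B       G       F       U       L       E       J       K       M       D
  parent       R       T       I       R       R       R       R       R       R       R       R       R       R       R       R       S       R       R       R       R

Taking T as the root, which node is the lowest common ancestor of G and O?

Ancestors of G (toward the root): G, R, T.
Ancestors of O: O, R, T.
The deepest node appearing in both lists is R.

R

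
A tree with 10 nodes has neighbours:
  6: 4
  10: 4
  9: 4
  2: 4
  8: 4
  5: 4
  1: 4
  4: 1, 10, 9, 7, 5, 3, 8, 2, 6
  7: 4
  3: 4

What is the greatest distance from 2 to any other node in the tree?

The node farthest from 2 is 10 (8, 9, 7, 1, 6, 5, 3 also at distance 2), via 2-4-10 — 2 edges.

2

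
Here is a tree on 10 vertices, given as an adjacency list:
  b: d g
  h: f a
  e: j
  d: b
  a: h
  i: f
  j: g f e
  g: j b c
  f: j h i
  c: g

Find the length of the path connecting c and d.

3

The path is c – g – b – d, which has 3 edges.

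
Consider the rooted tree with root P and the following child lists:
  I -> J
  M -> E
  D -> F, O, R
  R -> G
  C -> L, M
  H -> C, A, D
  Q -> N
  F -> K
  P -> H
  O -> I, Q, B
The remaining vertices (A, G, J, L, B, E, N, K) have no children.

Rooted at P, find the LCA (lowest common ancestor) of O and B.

O

Path O→root: O D H P; path B→root: B O D H P.
First common node: O.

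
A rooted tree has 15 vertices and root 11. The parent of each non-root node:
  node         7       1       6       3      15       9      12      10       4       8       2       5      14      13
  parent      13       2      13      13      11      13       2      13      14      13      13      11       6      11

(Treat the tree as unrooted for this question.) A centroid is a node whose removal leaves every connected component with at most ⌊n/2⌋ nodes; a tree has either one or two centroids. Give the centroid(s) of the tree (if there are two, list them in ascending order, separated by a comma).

If 13 is removed the pieces have sizes 3, 3, 3, 1, 1, 1, 1, 1, all ≤ ⌊15/2⌋ = 7.
Every other node leaves some component of size > 7, so the centroid is unique.

13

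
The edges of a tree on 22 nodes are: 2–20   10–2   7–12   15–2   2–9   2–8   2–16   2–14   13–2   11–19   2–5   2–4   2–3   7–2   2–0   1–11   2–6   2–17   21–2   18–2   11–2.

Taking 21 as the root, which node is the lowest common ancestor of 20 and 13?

Ancestors of 20 (toward the root): 20, 2, 21.
Ancestors of 13: 13, 2, 21.
The deepest node appearing in both lists is 2.

2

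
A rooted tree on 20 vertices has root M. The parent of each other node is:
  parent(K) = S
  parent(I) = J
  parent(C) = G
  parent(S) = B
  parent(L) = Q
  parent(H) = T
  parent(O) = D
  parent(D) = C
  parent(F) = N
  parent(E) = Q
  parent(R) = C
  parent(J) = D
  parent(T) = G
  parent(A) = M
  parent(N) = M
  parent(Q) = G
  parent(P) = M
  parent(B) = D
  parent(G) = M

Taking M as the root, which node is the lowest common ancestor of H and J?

G

Path H→root: H T G M; path J→root: J D C G M.
First common node: G.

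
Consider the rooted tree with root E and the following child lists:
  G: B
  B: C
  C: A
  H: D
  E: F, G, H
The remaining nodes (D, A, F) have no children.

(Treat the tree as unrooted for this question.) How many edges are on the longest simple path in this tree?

A longest path is D - H - E - G - B - C - A, with 6 edges.

6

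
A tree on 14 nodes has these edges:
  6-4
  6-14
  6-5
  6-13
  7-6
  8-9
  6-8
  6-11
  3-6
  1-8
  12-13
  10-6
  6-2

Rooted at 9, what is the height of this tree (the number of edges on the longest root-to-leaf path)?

The longest root-to-leaf path is 9 – 8 – 6 – 13 – 12 (4 edges).

4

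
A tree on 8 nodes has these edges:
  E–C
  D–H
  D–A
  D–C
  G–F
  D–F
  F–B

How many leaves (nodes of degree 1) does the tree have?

Exactly 5 nodes have a single neighbour: A, B, E, G, H.

5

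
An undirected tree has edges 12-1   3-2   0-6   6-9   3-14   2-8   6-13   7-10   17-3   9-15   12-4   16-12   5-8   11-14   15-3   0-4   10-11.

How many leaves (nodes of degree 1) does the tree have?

6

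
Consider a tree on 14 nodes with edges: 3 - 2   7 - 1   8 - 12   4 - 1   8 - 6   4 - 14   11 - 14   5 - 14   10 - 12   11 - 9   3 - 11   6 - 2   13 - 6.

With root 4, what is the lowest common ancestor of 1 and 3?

4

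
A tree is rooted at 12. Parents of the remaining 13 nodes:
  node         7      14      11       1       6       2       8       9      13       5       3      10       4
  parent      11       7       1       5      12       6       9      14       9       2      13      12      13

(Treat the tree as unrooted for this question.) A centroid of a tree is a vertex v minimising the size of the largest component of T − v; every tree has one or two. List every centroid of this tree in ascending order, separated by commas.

7, 11

Delete 7: the remaining components have sizes 7, 6. Max 7 ≤ 7, so 7 is a centroid.
11 is adjacent to 7 and is also a centroid (the largest component after removing it is likewise 7).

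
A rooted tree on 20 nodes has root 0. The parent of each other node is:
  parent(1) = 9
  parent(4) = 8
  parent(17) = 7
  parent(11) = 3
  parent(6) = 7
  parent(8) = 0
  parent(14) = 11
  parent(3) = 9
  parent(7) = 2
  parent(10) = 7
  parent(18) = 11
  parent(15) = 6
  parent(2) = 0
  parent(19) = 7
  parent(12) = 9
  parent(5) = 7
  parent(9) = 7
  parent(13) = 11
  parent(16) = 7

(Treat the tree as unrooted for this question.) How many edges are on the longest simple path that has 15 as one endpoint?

6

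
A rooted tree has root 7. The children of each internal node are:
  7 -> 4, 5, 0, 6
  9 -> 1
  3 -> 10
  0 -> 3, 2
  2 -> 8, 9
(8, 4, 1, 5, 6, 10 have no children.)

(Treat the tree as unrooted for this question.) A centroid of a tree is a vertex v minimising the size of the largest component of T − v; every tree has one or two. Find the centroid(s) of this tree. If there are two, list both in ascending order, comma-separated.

0

Removing 0 splits the tree into components of sizes 4, 4, 2; the largest is 4 ≤ ⌊11/2⌋ = 5.
Every other node leaves some component of size > 5, so the centroid is unique.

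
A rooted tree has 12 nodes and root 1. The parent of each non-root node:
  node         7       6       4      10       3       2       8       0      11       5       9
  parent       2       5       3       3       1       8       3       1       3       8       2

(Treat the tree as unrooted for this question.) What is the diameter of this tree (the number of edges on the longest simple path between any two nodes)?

5

Starting from 6, a farthest node is 0 at distance 5.
One longest path: 6 – 5 – 8 – 3 – 1 – 0.
So the diameter is 5.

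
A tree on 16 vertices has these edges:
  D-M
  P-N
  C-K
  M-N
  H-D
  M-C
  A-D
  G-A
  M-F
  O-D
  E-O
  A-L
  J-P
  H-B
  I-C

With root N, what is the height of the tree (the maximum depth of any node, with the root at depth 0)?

A deepest node is E, reached by N-M-D-O-E.
That path has 4 edges, so the height is 4.

4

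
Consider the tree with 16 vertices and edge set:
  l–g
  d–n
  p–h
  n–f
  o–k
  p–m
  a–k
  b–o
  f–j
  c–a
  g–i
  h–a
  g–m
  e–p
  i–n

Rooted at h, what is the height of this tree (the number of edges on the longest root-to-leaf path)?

7

A deepest node is j, reached by h – p – m – g – i – n – f – j.
That path has 7 edges, so the height is 7.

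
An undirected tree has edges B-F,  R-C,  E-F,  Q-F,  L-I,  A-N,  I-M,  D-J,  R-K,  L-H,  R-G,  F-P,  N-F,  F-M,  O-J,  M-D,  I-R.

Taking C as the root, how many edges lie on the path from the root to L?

Path from C to L: C – R – I – L, which has 3 edges.

3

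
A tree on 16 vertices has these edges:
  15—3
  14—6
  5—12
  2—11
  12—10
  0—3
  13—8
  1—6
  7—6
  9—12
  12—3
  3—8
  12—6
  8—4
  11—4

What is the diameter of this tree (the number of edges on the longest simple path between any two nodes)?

7

A longest path is 2-11-4-8-3-12-6-1, with 7 edges.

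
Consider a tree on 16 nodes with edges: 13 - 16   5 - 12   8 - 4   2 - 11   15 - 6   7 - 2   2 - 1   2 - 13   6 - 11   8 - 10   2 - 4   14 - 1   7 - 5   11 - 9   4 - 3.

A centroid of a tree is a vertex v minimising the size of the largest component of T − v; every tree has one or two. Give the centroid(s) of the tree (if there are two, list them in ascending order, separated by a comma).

2

Removing 2 splits the tree into components of sizes 4, 4, 3, 2, 2; the largest is 4 ≤ ⌊16/2⌋ = 8.
No neighbour of 2 does as well, so 2 is the unique centroid.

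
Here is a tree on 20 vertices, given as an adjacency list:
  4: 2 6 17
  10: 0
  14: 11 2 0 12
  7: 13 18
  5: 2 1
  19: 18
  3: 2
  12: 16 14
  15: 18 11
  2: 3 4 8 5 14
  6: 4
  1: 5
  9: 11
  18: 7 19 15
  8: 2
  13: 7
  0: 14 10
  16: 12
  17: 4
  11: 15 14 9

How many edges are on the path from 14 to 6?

3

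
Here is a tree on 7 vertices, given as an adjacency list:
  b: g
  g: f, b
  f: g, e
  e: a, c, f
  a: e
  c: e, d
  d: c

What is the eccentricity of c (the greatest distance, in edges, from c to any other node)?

The node farthest from c is b, via c-e-f-g-b — 4 edges.

4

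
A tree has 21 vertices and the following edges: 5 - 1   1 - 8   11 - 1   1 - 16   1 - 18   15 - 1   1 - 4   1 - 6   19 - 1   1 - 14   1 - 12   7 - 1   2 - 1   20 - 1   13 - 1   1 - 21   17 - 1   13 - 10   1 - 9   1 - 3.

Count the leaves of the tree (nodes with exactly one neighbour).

Degree-1 nodes: 2, 3, 4, 5, 6, 7, 8, 9, 10, 11, 12, 14, 15, 16, 17, 18, 19, 20, 21 — 19 of them.

19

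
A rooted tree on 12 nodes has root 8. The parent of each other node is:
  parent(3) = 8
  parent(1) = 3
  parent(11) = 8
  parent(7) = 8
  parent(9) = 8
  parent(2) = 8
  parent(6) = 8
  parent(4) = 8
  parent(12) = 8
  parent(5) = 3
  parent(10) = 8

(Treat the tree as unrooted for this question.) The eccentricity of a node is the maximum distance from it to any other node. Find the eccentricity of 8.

2

Distances from 8 peak at 2, attained at 5 (1 also at distance 2).
8–3–5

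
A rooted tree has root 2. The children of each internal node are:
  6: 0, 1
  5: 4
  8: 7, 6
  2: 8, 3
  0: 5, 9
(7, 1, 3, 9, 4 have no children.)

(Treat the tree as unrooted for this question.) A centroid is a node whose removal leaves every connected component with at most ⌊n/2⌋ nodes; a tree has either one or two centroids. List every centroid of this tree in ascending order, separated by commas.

If 6 is removed the pieces have sizes 4, 4, 1, all ≤ ⌊10/2⌋ = 5.
No neighbour of 6 does as well, so 6 is the unique centroid.

6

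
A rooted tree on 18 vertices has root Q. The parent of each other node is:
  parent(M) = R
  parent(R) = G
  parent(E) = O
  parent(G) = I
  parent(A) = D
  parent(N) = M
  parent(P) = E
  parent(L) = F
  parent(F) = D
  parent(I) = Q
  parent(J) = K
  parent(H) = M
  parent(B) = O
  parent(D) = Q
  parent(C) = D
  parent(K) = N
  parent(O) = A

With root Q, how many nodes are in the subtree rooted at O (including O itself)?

The subtree rooted at O contains: O, E, B, P — 4 nodes.

4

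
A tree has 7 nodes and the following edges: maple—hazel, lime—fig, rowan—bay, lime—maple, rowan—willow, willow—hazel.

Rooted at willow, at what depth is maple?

2

Climbing from maple to the root: maple – hazel – willow. That's 2 steps.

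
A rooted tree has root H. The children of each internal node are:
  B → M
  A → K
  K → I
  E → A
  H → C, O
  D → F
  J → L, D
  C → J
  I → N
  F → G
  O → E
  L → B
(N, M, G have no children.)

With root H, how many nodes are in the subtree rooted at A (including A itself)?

Descendants of A (including itself): A, K, I, N. That's 4.

4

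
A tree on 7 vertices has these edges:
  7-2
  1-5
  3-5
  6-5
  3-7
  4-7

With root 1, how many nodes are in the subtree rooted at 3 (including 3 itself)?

4

Descendants of 3 (including itself): 3, 7, 2, 4. That's 4.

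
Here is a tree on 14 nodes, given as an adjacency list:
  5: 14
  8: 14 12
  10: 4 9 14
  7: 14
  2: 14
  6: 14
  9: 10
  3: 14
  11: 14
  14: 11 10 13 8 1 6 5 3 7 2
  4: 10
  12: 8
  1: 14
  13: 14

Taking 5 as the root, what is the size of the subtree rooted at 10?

10's subtree: {10, 9, 4}, size 3.

3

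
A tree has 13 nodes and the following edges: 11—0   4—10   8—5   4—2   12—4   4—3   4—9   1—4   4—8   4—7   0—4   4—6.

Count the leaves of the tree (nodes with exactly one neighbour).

10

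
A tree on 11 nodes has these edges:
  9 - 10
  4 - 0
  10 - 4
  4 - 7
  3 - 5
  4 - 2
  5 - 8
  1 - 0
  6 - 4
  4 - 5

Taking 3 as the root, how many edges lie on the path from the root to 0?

3

3 – 5 – 4 – 0 — 3 edges.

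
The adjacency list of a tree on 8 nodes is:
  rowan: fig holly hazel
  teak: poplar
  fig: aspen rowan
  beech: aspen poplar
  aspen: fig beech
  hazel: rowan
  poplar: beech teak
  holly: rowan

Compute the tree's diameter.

BFS from holly reaches teak last, at distance 6; BFS from teak confirms no node is farther.
Path: holly - rowan - fig - aspen - beech - poplar - teak.

6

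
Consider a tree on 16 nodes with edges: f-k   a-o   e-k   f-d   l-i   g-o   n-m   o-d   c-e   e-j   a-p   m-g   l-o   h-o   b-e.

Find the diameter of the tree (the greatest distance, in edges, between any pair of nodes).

A longest path is n – m – g – o – d – f – k – e – b, with 8 edges.

8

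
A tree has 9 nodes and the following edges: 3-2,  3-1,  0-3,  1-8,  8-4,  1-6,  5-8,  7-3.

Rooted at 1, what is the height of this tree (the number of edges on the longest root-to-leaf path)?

2

A deepest node is 7, reached by 1 → 3 → 7.
That path has 2 edges, so the height is 2.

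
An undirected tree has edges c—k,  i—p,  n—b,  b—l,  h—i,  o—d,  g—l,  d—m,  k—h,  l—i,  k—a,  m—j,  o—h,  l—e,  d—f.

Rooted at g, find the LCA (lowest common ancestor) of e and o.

l

Path e→root: e l g; path o→root: o h i l g.
First common node: l.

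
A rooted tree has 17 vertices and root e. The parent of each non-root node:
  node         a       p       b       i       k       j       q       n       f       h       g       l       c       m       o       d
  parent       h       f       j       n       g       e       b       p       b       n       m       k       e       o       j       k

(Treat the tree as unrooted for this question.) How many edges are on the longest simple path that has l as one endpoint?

11

Distances from l peak at 11, attained at a.
l–k–g–m–o–j–b–f–p–n–h–a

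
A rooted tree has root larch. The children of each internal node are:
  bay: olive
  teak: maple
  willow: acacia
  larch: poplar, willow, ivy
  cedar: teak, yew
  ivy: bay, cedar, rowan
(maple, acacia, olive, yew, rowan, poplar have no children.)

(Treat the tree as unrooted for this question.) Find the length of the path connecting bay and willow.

The path is bay–ivy–larch–willow, which has 3 edges.

3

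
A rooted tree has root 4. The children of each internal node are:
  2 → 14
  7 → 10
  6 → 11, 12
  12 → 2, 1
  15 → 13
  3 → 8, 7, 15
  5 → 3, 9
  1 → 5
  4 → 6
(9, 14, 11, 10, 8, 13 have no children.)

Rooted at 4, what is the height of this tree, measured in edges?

The longest root-to-leaf path is 4 → 6 → 12 → 1 → 5 → 3 → 15 → 13 (7 edges).

7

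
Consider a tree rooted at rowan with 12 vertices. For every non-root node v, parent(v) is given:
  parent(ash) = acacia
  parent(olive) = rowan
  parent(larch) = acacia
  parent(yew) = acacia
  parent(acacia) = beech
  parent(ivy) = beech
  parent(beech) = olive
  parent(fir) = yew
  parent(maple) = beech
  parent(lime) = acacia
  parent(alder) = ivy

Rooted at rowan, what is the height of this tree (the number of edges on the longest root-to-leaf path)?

A deepest node is fir, reached by rowan-olive-beech-acacia-yew-fir.
That path has 5 edges, so the height is 5.

5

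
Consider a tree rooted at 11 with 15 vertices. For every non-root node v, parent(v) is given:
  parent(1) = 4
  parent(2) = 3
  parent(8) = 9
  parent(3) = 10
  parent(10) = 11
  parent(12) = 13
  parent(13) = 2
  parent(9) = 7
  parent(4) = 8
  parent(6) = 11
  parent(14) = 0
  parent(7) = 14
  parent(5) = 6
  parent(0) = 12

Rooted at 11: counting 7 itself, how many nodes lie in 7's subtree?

5

Descendants of 7 (including itself): 7, 9, 8, 4, 1. That's 5.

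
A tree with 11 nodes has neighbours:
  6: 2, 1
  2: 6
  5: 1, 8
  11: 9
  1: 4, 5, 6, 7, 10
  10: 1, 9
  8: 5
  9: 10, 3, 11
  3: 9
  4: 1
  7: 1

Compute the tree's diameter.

BFS from 11 reaches 2 last, at distance 5; BFS from 2 confirms no node is farther.
Path: 11 - 9 - 10 - 1 - 6 - 2.

5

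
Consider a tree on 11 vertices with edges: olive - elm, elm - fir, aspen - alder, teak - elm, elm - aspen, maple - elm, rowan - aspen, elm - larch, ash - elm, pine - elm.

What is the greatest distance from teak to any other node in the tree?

3

The node farthest from teak is alder (rowan also at distance 3), via teak – elm – aspen – alder — 3 edges.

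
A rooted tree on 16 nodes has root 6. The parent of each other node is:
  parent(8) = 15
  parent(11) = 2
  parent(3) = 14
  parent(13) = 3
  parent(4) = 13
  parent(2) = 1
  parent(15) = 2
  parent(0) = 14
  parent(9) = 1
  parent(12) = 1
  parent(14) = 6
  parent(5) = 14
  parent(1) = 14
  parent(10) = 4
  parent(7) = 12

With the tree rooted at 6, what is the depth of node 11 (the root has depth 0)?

Climbing from 11 to the root: 11–2–1–14–6. That's 4 steps.

4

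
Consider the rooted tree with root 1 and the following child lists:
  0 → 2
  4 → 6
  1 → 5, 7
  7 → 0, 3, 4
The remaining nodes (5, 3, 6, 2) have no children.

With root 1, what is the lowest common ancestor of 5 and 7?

1

Ancestors of 5 (toward the root): 5, 1.
Ancestors of 7: 7, 1.
The deepest node appearing in both lists is 1.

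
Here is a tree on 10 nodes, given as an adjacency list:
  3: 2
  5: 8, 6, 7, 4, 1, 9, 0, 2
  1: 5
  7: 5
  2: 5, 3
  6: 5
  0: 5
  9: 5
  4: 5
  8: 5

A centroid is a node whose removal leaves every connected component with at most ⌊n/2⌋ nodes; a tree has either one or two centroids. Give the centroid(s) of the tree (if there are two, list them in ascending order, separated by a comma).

Delete 5: the remaining components have sizes 2, 1, 1, 1, 1, 1, 1, 1. Max 2 ≤ 5, so 5 is a centroid.
No neighbour of 5 does as well, so 5 is the unique centroid.

5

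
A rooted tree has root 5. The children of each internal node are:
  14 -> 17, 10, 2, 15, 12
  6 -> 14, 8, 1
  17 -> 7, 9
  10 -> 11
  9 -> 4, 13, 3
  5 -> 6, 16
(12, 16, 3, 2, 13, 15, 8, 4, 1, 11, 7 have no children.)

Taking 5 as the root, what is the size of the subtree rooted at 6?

6's subtree: {6, 14, 8, 1, 17, 10, 2, 15, 12, 9, 7, 11, 13, 3, 4}, size 15.

15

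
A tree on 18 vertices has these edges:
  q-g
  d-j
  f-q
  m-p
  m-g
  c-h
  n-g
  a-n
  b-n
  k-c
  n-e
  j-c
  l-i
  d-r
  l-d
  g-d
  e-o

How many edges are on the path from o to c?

Walking from o: o - e - n - g - d - j - c. Length 6.

6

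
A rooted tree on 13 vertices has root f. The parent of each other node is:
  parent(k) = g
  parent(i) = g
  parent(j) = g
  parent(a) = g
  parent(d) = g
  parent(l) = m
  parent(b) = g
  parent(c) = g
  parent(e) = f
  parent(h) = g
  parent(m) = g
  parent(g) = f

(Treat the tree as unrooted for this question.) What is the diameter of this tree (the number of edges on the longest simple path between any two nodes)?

Starting from e, a farthest node is l at distance 4.
One longest path: e–f–g–m–l.
So the diameter is 4.

4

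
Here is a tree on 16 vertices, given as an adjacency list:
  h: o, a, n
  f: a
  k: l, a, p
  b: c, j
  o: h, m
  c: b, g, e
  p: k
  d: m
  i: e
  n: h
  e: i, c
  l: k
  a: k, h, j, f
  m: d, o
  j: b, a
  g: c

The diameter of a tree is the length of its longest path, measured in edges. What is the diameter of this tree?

Starting from i, a farthest node is d at distance 9.
One longest path: i-e-c-b-j-a-h-o-m-d.
So the diameter is 9.

9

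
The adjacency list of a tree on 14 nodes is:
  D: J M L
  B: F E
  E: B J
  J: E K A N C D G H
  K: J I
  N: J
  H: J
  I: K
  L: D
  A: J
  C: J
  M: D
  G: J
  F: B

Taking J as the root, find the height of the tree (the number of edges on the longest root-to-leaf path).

The longest root-to-leaf path is J → E → B → F (3 edges).

3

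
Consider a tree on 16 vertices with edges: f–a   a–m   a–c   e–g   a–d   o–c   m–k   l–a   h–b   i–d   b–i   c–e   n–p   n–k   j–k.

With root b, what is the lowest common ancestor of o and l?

Ancestors of o (toward the root): o, c, a, d, i, b.
Ancestors of l: l, a, d, i, b.
The deepest node appearing in both lists is a.

a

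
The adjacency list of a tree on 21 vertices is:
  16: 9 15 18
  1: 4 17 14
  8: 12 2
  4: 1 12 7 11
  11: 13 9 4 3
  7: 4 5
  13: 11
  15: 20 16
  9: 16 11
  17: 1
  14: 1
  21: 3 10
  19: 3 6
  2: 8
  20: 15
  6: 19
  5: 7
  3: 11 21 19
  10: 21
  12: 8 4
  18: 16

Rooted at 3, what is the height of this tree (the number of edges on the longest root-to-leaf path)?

A deepest node is 20, reached by 3-11-9-16-15-20.
That path has 5 edges, so the height is 5.

5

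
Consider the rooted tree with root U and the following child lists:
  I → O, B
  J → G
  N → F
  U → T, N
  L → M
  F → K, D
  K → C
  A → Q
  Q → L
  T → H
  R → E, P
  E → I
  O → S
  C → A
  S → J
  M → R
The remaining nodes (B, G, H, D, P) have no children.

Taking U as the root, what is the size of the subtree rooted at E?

E's subtree: {E, I, B, O, S, J, G}, size 7.

7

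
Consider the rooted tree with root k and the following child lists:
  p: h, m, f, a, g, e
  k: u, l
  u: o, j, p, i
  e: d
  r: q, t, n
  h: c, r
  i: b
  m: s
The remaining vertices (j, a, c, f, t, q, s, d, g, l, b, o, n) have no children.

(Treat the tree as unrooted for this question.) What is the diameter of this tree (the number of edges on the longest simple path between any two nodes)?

6

A longest path is n-r-h-p-u-k-l, with 6 edges.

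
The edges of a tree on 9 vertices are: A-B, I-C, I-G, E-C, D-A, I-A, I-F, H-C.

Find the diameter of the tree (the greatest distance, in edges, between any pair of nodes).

Starting from B, a farthest node is H at distance 4.
One longest path: B – A – I – C – H.
So the diameter is 4.

4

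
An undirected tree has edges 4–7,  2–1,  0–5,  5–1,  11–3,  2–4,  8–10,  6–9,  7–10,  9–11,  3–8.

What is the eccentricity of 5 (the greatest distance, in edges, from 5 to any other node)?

10

A farthest node from 5 is 6.
The path 5 – 1 – 2 – 4 – 7 – 10 – 8 – 3 – 11 – 9 – 6 has 10 edges.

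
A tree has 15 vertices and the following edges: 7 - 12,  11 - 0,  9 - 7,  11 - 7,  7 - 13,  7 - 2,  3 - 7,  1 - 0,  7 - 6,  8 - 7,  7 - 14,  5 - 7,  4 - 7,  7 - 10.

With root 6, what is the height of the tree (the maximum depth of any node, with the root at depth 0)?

4

A deepest node is 1, reached by 6 → 7 → 11 → 0 → 1.
That path has 4 edges, so the height is 4.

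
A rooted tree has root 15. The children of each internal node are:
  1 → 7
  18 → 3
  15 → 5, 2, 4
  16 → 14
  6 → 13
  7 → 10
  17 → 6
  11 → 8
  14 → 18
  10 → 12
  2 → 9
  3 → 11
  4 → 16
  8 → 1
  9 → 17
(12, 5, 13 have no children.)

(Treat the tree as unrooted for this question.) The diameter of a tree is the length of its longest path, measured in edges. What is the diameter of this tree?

16

Starting from 12, a farthest node is 13 at distance 16.
One longest path: 12 - 10 - 7 - 1 - 8 - 11 - 3 - 18 - 14 - 16 - 4 - 15 - 2 - 9 - 17 - 6 - 13.
So the diameter is 16.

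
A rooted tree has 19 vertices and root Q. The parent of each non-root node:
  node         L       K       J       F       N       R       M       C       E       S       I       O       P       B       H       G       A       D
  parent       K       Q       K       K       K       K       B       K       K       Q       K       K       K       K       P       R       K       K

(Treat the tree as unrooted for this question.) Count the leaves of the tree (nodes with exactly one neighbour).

Exactly 14 nodes have a single neighbour: A, C, D, E, F, G, H, I, J, L, M, N, O, S.

14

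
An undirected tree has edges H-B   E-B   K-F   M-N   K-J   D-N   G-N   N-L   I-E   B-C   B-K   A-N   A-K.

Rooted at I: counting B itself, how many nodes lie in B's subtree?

Descendants of B (including itself): B, K, C, H, A, J, F, N, M, G, D, L. That's 12.

12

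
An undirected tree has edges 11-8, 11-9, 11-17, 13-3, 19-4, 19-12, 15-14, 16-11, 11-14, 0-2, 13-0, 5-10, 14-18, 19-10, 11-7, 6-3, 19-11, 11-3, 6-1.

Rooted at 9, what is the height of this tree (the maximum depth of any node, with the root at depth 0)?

5

The longest root-to-leaf path is 9-11-3-13-0-2 (5 edges).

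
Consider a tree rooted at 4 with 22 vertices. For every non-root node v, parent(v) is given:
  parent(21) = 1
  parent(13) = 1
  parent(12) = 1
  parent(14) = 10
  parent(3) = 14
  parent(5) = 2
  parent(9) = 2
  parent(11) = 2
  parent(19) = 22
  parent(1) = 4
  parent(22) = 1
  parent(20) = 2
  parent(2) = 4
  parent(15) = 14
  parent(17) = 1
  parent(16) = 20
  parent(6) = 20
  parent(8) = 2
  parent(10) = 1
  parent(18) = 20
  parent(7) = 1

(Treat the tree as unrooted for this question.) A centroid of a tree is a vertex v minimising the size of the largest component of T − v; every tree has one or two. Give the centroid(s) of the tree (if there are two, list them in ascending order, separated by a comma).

If 1 is removed the pieces have sizes 10, 4, 2, 1, 1, 1, 1, 1, all ≤ ⌊22/2⌋ = 11.
Every other node leaves some component of size > 11, so the centroid is unique.

1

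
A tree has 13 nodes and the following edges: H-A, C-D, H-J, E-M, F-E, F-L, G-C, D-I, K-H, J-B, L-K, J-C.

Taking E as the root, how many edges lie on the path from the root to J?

Path from E to J: E–F–L–K–H–J, which has 5 edges.

5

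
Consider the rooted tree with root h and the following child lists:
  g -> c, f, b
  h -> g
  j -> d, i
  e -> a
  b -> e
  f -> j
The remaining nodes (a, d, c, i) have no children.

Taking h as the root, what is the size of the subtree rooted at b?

3

The subtree rooted at b contains: b, e, a — 3 nodes.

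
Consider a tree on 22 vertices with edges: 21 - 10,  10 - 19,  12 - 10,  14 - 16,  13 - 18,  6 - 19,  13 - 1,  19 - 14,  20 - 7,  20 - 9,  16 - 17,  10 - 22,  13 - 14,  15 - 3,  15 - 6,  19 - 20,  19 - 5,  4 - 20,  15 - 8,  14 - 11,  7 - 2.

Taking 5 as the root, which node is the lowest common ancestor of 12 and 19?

Ancestors of 12 (toward the root): 12, 10, 19, 5.
Ancestors of 19: 19, 5.
The deepest node appearing in both lists is 19.

19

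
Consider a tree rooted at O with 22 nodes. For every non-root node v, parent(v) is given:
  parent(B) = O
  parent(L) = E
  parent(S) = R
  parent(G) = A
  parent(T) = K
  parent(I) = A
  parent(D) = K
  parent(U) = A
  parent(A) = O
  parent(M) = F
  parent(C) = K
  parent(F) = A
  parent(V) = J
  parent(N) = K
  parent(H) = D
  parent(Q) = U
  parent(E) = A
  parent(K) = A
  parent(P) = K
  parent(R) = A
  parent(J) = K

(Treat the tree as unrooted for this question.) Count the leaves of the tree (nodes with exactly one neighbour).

Exactly 13 nodes have a single neighbour: B, C, G, H, I, L, M, N, P, Q, S, T, V.

13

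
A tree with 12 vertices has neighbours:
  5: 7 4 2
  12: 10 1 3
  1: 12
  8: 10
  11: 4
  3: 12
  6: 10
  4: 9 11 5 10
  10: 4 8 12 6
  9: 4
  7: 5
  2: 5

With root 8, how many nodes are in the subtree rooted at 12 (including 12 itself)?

Descendants of 12 (including itself): 12, 1, 3. That's 3.

3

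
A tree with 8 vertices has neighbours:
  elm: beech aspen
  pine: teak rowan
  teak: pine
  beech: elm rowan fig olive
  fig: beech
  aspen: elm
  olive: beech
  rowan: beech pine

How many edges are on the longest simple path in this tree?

A longest path is teak–pine–rowan–beech–elm–aspen, with 5 edges.

5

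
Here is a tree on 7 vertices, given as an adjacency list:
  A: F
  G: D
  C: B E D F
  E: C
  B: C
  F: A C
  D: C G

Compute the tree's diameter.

4

A longest path is G - D - C - F - A, with 4 edges.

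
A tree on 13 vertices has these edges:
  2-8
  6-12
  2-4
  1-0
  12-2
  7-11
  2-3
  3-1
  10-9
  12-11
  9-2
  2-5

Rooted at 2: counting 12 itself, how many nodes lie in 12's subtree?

Descendants of 12 (including itself): 12, 11, 6, 7. That's 4.

4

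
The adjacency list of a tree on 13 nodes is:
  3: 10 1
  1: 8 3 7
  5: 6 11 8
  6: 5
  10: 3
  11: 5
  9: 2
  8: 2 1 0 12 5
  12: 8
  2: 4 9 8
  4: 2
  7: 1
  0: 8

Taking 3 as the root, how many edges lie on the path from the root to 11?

4

Climbing from 11 to the root: 11 – 5 – 8 – 1 – 3. That's 4 steps.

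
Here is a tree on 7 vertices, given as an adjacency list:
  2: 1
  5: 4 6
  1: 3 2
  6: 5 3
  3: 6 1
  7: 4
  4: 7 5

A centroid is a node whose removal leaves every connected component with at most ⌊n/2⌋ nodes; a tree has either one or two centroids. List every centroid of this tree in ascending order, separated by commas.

If 6 is removed the pieces have sizes 3, 3, all ≤ ⌊7/2⌋ = 3.
Every other node leaves some component of size > 3, so the centroid is unique.

6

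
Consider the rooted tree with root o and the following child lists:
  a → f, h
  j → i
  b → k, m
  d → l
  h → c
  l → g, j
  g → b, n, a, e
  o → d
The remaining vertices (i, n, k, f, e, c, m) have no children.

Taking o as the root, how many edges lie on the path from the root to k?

5

o–d–l–g–b–k — 5 edges.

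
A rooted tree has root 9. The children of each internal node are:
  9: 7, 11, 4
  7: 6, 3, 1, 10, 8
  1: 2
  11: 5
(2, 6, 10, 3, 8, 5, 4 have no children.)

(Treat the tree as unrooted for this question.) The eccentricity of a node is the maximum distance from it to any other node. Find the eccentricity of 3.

4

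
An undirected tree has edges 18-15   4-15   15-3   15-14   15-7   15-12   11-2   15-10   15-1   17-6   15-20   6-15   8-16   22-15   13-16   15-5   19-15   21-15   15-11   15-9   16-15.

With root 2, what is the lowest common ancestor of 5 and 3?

15

Ancestors of 5 (toward the root): 5, 15, 11, 2.
Ancestors of 3: 3, 15, 11, 2.
The deepest node appearing in both lists is 15.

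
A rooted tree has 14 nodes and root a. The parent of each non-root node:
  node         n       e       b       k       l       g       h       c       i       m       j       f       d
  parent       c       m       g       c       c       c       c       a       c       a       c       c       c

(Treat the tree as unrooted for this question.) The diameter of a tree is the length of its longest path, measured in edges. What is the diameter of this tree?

5

A longest path is e–m–a–c–g–b, with 5 edges.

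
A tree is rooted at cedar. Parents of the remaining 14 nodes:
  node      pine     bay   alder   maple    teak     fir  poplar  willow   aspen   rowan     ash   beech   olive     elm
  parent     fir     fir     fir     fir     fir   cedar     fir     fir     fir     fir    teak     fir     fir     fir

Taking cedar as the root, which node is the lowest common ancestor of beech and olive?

Path beech→root: beech fir cedar; path olive→root: olive fir cedar.
First common node: fir.

fir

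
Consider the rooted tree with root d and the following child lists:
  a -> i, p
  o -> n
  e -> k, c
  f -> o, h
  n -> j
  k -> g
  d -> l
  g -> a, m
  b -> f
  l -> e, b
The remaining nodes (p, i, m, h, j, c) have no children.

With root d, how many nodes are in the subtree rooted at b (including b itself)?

Descendants of b (including itself): b, f, o, h, n, j. That's 6.

6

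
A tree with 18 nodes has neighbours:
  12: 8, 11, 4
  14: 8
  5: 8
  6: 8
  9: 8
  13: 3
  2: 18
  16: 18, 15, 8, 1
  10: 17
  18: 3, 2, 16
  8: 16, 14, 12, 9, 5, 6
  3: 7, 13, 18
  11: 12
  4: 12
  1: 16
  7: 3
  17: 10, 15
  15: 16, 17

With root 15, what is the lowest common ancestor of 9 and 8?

8

9's ancestor chain is 9, 8, 16, 15 and 8's is 8, 16, 15; they first meet at 8.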